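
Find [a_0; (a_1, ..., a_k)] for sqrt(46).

[6; (1, 3, 1, 1, 2, 6, 2, 1, 1, 3, 1, 12)]

Write x_i = (sqrt(46) + m_i)/d_i with (m_0, d_0) = (0, 1). a_0 = floor(sqrt(46)) = 6, since 6^2 = 36 <= 46 < 49 = 7^2.
Iterate m_{i+1} = d_i*a_i - m_i, d_{i+1} = (46 - m_{i+1}^2)/d_i, a_{i+1} = floor((a_0 + m_{i+1})/d_{i+1}):
  m_1 = 1*6 - 0 = 6, d_1 = (46 - 6^2)/1 = 10/1 = 10, a_1 = floor((6 + 6)/10) = 1.
  m_2 = 10*1 - 6 = 4, d_2 = (46 - 4^2)/10 = 30/10 = 3, a_2 = floor((6 + 4)/3) = 3.
  m_3 = 3*3 - 4 = 5, d_3 = (46 - 5^2)/3 = 21/3 = 7, a_3 = floor((6 + 5)/7) = 1.
  m_4 = 7*1 - 5 = 2, d_4 = (46 - 2^2)/7 = 42/7 = 6, a_4 = floor((6 + 2)/6) = 1.
  m_5 = 6*1 - 2 = 4, d_5 = (46 - 4^2)/6 = 30/6 = 5, a_5 = floor((6 + 4)/5) = 2.
  m_6 = 5*2 - 4 = 6, d_6 = (46 - 6^2)/5 = 10/5 = 2, a_6 = floor((6 + 6)/2) = 6.
  m_7 = 2*6 - 6 = 6, d_7 = (46 - 6^2)/2 = 10/2 = 5, a_7 = floor((6 + 6)/5) = 2.
  m_8 = 5*2 - 6 = 4, d_8 = (46 - 4^2)/5 = 30/5 = 6, a_8 = floor((6 + 4)/6) = 1.
  m_9 = 6*1 - 4 = 2, d_9 = (46 - 2^2)/6 = 42/6 = 7, a_9 = floor((6 + 2)/7) = 1.
  m_10 = 7*1 - 2 = 5, d_10 = (46 - 5^2)/7 = 21/7 = 3, a_10 = floor((6 + 5)/3) = 3.
  m_11 = 3*3 - 5 = 4, d_11 = (46 - 4^2)/3 = 30/3 = 10, a_11 = floor((6 + 4)/10) = 1.
  m_12 = 10*1 - 4 = 6, d_12 = (46 - 6^2)/10 = 10/10 = 1, a_12 = floor((6 + 6)/1) = 12.
  m_13 = 1*12 - 6 = 6, d_13 = (46 - 6^2)/1 = 10/1 = 10: (m_13, d_13) = (m_1, d_1) = (6, 10), so from here the quotients repeat a_1, ..., a_12; the period length is 12.
Hence the expansion of sqrt(46) is a_0 = 6 followed by the repeating block 1, 3, 1, 1, 2, 6, 2, 1, 1, 3, 1, 12 (period 12).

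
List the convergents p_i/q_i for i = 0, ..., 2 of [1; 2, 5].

Using the convergent recurrence p_i = a_i*p_{i-1} + p_{i-2}, q_i = a_i*q_{i-1} + q_{i-2} with p_{-2}=0, p_{-1}=1, q_{-2}=1, q_{-1}=0:
  i=0: a_0=1, p_0 = 1*1 + 0 = 1, q_0 = 1*0 + 1 = 1.
  i=1: a_1=2, p_1 = 2*1 + 1 = 3, q_1 = 2*1 + 0 = 2.
  i=2: a_2=5, p_2 = 5*3 + 1 = 16, q_2 = 5*2 + 1 = 11.

1/1, 3/2, 16/11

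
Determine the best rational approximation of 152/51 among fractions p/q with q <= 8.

Expand x = 152/51 as a continued fraction with the Euclidean algorithm:
  152 = 2*51 + 50, so a_0 = 2.
  51 = 1*50 + 1, so a_1 = 1.
  50 = 50*1 + 0, so a_2 = 50.
so x = [2; 1, 50].
Convergents (p_i = a_i*p_{i-1} + p_{i-2}, q_i = a_i*q_{i-1} + q_{i-2} with p_{-2}=0, p_{-1}=1, q_{-2}=1, q_{-1}=0), until the denominator exceeds 8:
  i=0: a_0=2, p_0 = 2*1 + 0 = 2, q_0 = 2*0 + 1 = 1.
  i=1: a_1=1, p_1 = 1*2 + 1 = 3, q_1 = 1*1 + 0 = 1.
  i=2: a_2=50, p_2 = 50*3 + 2 = 152, q_2 = 50*1 + 1 = 51.
q_2 = 51 > 8, so the last convergent with denominator <= 8 is p_1/q_1 = 3/1.
The closest fraction with denominator <= 8 is either p_1/q_1 or the intermediate fraction (k*p_1 + p_0)/(k*q_1 + q_0) with the largest k >= 1 whose denominator stays <= 8; these approach x as k grows, and every other convergent or intermediate fraction in range is farther away.
Largest k: floor((8 - q_0)/q_1) = floor((8 - 1)/1) = 7.
That gives (7*3 + 2)/(7*1 + 1) = 23/8.
Compare the errors: |x - 3/1| = |152*1 - 3*51|/(51*1) = 1/51, and |x - 23/8| = |152*8 - 23*51|/(51*8) = 43/408.
Cross-multiplying, 1*408 = 408 < 2193 = 43*51, so 1/51 is smaller: the convergent 3/1 is closer to x than 23/8.

3/1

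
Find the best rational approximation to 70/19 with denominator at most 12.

Expand x = 70/19 as a continued fraction with the Euclidean algorithm:
  70 = 3*19 + 13, so a_0 = 3.
  19 = 1*13 + 6, so a_1 = 1.
  13 = 2*6 + 1, so a_2 = 2.
  6 = 6*1 + 0, so a_3 = 6.
so x = [3; 1, 2, 6].
Convergents (p_i = a_i*p_{i-1} + p_{i-2}, q_i = a_i*q_{i-1} + q_{i-2} with p_{-2}=0, p_{-1}=1, q_{-2}=1, q_{-1}=0), until the denominator exceeds 12:
  i=0: a_0=3, p_0 = 3*1 + 0 = 3, q_0 = 3*0 + 1 = 1.
  i=1: a_1=1, p_1 = 1*3 + 1 = 4, q_1 = 1*1 + 0 = 1.
  i=2: a_2=2, p_2 = 2*4 + 3 = 11, q_2 = 2*1 + 1 = 3.
  i=3: a_3=6, p_3 = 6*11 + 4 = 70, q_3 = 6*3 + 1 = 19.
q_3 = 19 > 12, so the last convergent with denominator <= 12 is p_2/q_2 = 11/3.
The closest fraction with denominator <= 12 is either p_2/q_2 or the intermediate fraction (k*p_2 + p_1)/(k*q_2 + q_1) with the largest k >= 1 whose denominator stays <= 12; these approach x as k grows, and every other convergent or intermediate fraction in range is farther away.
Largest k: floor((12 - q_1)/q_2) = floor((12 - 1)/3) = 3.
That gives (3*11 + 4)/(3*3 + 1) = 37/10.
Compare the errors: |x - 11/3| = |70*3 - 11*19|/(19*3) = 1/57, and |x - 37/10| = |70*10 - 37*19|/(19*10) = 3/190.
Cross-multiplying, 3*57 = 171 < 190 = 1*190, so 3/190 is smaller: the intermediate fraction 37/10 is closer to x than 11/3.

37/10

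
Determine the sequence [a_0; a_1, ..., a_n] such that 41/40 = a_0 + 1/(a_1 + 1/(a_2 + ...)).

[1; 40]

Run the Euclidean algorithm on 41 and 40; the successive quotients are the partial quotients a_0, a_1, ... (each step inverts the fractional part left over by the previous one):
  41 = 1*40 + 1, so a_0 = 1.
  40 = 40*1 + 0, so a_1 = 40.
The remainder reaches 0 after 2 divisions, so the expansion has 2 partial quotients, read off in order.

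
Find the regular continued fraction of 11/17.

Run the Euclidean algorithm on 11 and 17; the successive quotients are the partial quotients a_0, a_1, ... (each step inverts the fractional part left over by the previous one):
  11 = 0*17 + 11, so a_0 = 0.
  17 = 1*11 + 6, so a_1 = 1.
  11 = 1*6 + 5, so a_2 = 1.
  6 = 1*5 + 1, so a_3 = 1.
  5 = 5*1 + 0, so a_4 = 5.
The remainder reaches 0 after 5 divisions, so the expansion has 5 partial quotients, read off in order.

[0; 1, 1, 1, 5]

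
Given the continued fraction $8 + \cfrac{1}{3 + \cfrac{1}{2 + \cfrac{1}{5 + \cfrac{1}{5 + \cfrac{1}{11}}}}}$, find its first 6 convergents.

Using the convergent recurrence p_i = a_i*p_{i-1} + p_{i-2}, q_i = a_i*q_{i-1} + q_{i-2} with p_{-2}=0, p_{-1}=1, q_{-2}=1, q_{-1}=0:
  i=0: a_0=8, p_0 = 8*1 + 0 = 8, q_0 = 8*0 + 1 = 1.
  i=1: a_1=3, p_1 = 3*8 + 1 = 25, q_1 = 3*1 + 0 = 3.
  i=2: a_2=2, p_2 = 2*25 + 8 = 58, q_2 = 2*3 + 1 = 7.
  i=3: a_3=5, p_3 = 5*58 + 25 = 315, q_3 = 5*7 + 3 = 38.
  i=4: a_4=5, p_4 = 5*315 + 58 = 1633, q_4 = 5*38 + 7 = 197.
  i=5: a_5=11, p_5 = 11*1633 + 315 = 18278, q_5 = 11*197 + 38 = 2205.

8/1, 25/3, 58/7, 315/38, 1633/197, 18278/2205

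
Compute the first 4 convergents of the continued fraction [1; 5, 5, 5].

Using the convergent recurrence p_i = a_i*p_{i-1} + p_{i-2}, q_i = a_i*q_{i-1} + q_{i-2} with p_{-2}=0, p_{-1}=1, q_{-2}=1, q_{-1}=0:
  i=0: a_0=1, p_0 = 1*1 + 0 = 1, q_0 = 1*0 + 1 = 1.
  i=1: a_1=5, p_1 = 5*1 + 1 = 6, q_1 = 5*1 + 0 = 5.
  i=2: a_2=5, p_2 = 5*6 + 1 = 31, q_2 = 5*5 + 1 = 26.
  i=3: a_3=5, p_3 = 5*31 + 6 = 161, q_3 = 5*26 + 5 = 135.

1/1, 6/5, 31/26, 161/135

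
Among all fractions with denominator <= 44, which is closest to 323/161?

2/1

Expand x = 323/161 as a continued fraction with the Euclidean algorithm:
  323 = 2*161 + 1, so a_0 = 2.
  161 = 161*1 + 0, so a_1 = 161.
so x = [2; 161].
Convergents (p_i = a_i*p_{i-1} + p_{i-2}, q_i = a_i*q_{i-1} + q_{i-2} with p_{-2}=0, p_{-1}=1, q_{-2}=1, q_{-1}=0), until the denominator exceeds 44:
  i=0: a_0=2, p_0 = 2*1 + 0 = 2, q_0 = 2*0 + 1 = 1.
  i=1: a_1=161, p_1 = 161*2 + 1 = 323, q_1 = 161*1 + 0 = 161.
q_1 = 161 > 44, so the last convergent with denominator <= 44 is p_0/q_0 = 2/1.
The closest fraction with denominator <= 44 is either p_0/q_0 or the intermediate fraction (k*p_0 + p_{-1})/(k*q_0 + q_{-1}) with the largest k >= 1 whose denominator stays <= 44; these approach x as k grows, and every other convergent or intermediate fraction in range is farther away.
Largest k: floor((44 - q_{-1})/q_0) = floor((44 - 0)/1) = 44 (using the seeds p_{-1} = 1, q_{-1} = 0).
That gives (44*2 + 1)/(44*1 + 0) = 89/44.
Compare the errors: |x - 2/1| = |323*1 - 2*161|/(161*1) = 1/161, and |x - 89/44| = |323*44 - 89*161|/(161*44) = 117/7084.
Cross-multiplying, 1*7084 = 7084 < 18837 = 117*161, so 1/161 is smaller: the convergent 2/1 is closer to x than 89/44.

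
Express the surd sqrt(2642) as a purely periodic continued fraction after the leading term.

Write x_i = (sqrt(2642) + m_i)/d_i with (m_0, d_0) = (0, 1). a_0 = floor(sqrt(2642)) = 51, since 51^2 = 2601 <= 2642 < 2704 = 52^2.
Iterate m_{i+1} = d_i*a_i - m_i, d_{i+1} = (2642 - m_{i+1}^2)/d_i, a_{i+1} = floor((a_0 + m_{i+1})/d_{i+1}):
  m_1 = 1*51 - 0 = 51, d_1 = (2642 - 51^2)/1 = 41/1 = 41, a_1 = floor((51 + 51)/41) = 2.
  m_2 = 41*2 - 51 = 31, d_2 = (2642 - 31^2)/41 = 1681/41 = 41, a_2 = floor((51 + 31)/41) = 2.
  m_3 = 41*2 - 31 = 51, d_3 = (2642 - 51^2)/41 = 41/41 = 1, a_3 = floor((51 + 51)/1) = 102.
  m_4 = 1*102 - 51 = 51, d_4 = (2642 - 51^2)/1 = 41/1 = 41: (m_4, d_4) = (m_1, d_1) = (51, 41), so from here the quotients repeat a_1, ..., a_3; the period length is 3.
Hence the expansion of sqrt(2642) is a_0 = 51 followed by the repeating block 2, 2, 102 (period 3).

[51; (2, 2, 102)]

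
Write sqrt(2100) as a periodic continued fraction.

Write x_i = (sqrt(2100) + m_i)/d_i with (m_0, d_0) = (0, 1). a_0 = floor(sqrt(2100)) = 45, since 45^2 = 2025 <= 2100 < 2116 = 46^2.
Iterate m_{i+1} = d_i*a_i - m_i, d_{i+1} = (2100 - m_{i+1}^2)/d_i, a_{i+1} = floor((a_0 + m_{i+1})/d_{i+1}):
  m_1 = 1*45 - 0 = 45, d_1 = (2100 - 45^2)/1 = 75/1 = 75, a_1 = floor((45 + 45)/75) = 1.
  m_2 = 75*1 - 45 = 30, d_2 = (2100 - 30^2)/75 = 1200/75 = 16, a_2 = floor((45 + 30)/16) = 4.
  m_3 = 16*4 - 30 = 34, d_3 = (2100 - 34^2)/16 = 944/16 = 59, a_3 = floor((45 + 34)/59) = 1.
  m_4 = 59*1 - 34 = 25, d_4 = (2100 - 25^2)/59 = 1475/59 = 25, a_4 = floor((45 + 25)/25) = 2.
  m_5 = 25*2 - 25 = 25, d_5 = (2100 - 25^2)/25 = 1475/25 = 59, a_5 = floor((45 + 25)/59) = 1.
  m_6 = 59*1 - 25 = 34, d_6 = (2100 - 34^2)/59 = 944/59 = 16, a_6 = floor((45 + 34)/16) = 4.
  m_7 = 16*4 - 34 = 30, d_7 = (2100 - 30^2)/16 = 1200/16 = 75, a_7 = floor((45 + 30)/75) = 1.
  m_8 = 75*1 - 30 = 45, d_8 = (2100 - 45^2)/75 = 75/75 = 1, a_8 = floor((45 + 45)/1) = 90.
  m_9 = 1*90 - 45 = 45, d_9 = (2100 - 45^2)/1 = 75/1 = 75: (m_9, d_9) = (m_1, d_1) = (45, 75), so from here the quotients repeat a_1, ..., a_8; the period length is 8.
Hence the expansion of sqrt(2100) is a_0 = 45 followed by the repeating block 1, 4, 1, 2, 1, 4, 1, 90 (period 8).

[45; (1, 4, 1, 2, 1, 4, 1, 90)]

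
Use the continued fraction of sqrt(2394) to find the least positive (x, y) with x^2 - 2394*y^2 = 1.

(x, y) = (685, 14)

First expand sqrt(2394) as a continued fraction. With x_i = (sqrt(2394) + m_i)/d_i and (m_0, d_0) = (0, 1): a_0 = floor(sqrt(2394)) = 48, since 48^2 = 2304 <= 2394 < 2401 = 49^2.
Iterate m_{i+1} = d_i*a_i - m_i, d_{i+1} = (2394 - m_{i+1}^2)/d_i, a_{i+1} = floor((a_0 + m_{i+1})/d_{i+1}):
  m_1 = 1*48 - 0 = 48, d_1 = (2394 - 48^2)/1 = 90/1 = 90, a_1 = floor((48 + 48)/90) = 1.
  m_2 = 90*1 - 48 = 42, d_2 = (2394 - 42^2)/90 = 630/90 = 7, a_2 = floor((48 + 42)/7) = 12.
  m_3 = 7*12 - 42 = 42, d_3 = (2394 - 42^2)/7 = 630/7 = 90, a_3 = floor((48 + 42)/90) = 1.
  m_4 = 90*1 - 42 = 48, d_4 = (2394 - 48^2)/90 = 90/90 = 1, a_4 = floor((48 + 48)/1) = 96.
  m_5 = 1*96 - 48 = 48, d_5 = (2394 - 48^2)/1 = 90/1 = 90: (m_5, d_5) = (m_1, d_1) = (48, 90), so from here the quotients repeat a_1, ..., a_4; the period length is 4.
So sqrt(2394) = [48; (1, 12, 1, 96)] with period length k = 4.
k is even, so the fundamental solution of x^2 - 2394y^2 = 1 is (p_{k-1}, q_{k-1}) = (p_3, q_3); compute convergents through index 3.
Convergents (p_i = a_i*p_{i-1} + p_{i-2}, q_i = a_i*q_{i-1} + q_{i-2} with p_{-2}=0, p_{-1}=1, q_{-2}=1, q_{-1}=0):
  i=0: a_0=48, p_0 = 48*1 + 0 = 48, q_0 = 48*0 + 1 = 1.
  i=1: a_1=1, p_1 = 1*48 + 1 = 49, q_1 = 1*1 + 0 = 1.
  i=2: a_2=12, p_2 = 12*49 + 48 = 636, q_2 = 12*1 + 1 = 13.
  i=3: a_3=1, p_3 = 1*636 + 49 = 685, q_3 = 1*13 + 1 = 14.
Check: 685^2 - 2394*14^2 = 469225 - 469224 = 1, so (x, y) = (685, 14) solves the equation, and by the theorem it is the least positive solution.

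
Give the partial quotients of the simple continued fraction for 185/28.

Run the Euclidean algorithm on 185 and 28; the successive quotients are the partial quotients a_0, a_1, ... (each step inverts the fractional part left over by the previous one):
  185 = 6*28 + 17, so a_0 = 6.
  28 = 1*17 + 11, so a_1 = 1.
  17 = 1*11 + 6, so a_2 = 1.
  11 = 1*6 + 5, so a_3 = 1.
  6 = 1*5 + 1, so a_4 = 1.
  5 = 5*1 + 0, so a_5 = 5.
The remainder reaches 0 after 6 divisions, so the expansion has 6 partial quotients, read off in order.

[6; 1, 1, 1, 1, 5]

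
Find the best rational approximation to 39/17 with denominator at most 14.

23/10

Expand x = 39/17 as a continued fraction with the Euclidean algorithm:
  39 = 2*17 + 5, so a_0 = 2.
  17 = 3*5 + 2, so a_1 = 3.
  5 = 2*2 + 1, so a_2 = 2.
  2 = 2*1 + 0, so a_3 = 2.
so x = [2; 3, 2, 2].
Convergents (p_i = a_i*p_{i-1} + p_{i-2}, q_i = a_i*q_{i-1} + q_{i-2} with p_{-2}=0, p_{-1}=1, q_{-2}=1, q_{-1}=0), until the denominator exceeds 14:
  i=0: a_0=2, p_0 = 2*1 + 0 = 2, q_0 = 2*0 + 1 = 1.
  i=1: a_1=3, p_1 = 3*2 + 1 = 7, q_1 = 3*1 + 0 = 3.
  i=2: a_2=2, p_2 = 2*7 + 2 = 16, q_2 = 2*3 + 1 = 7.
  i=3: a_3=2, p_3 = 2*16 + 7 = 39, q_3 = 2*7 + 3 = 17.
q_3 = 17 > 14, so the last convergent with denominator <= 14 is p_2/q_2 = 16/7.
The closest fraction with denominator <= 14 is either p_2/q_2 or the intermediate fraction (k*p_2 + p_1)/(k*q_2 + q_1) with the largest k >= 1 whose denominator stays <= 14; these approach x as k grows, and every other convergent or intermediate fraction in range is farther away.
Largest k: floor((14 - q_1)/q_2) = floor((14 - 3)/7) = 1.
That gives (1*16 + 7)/(1*7 + 3) = 23/10.
Compare the errors: |x - 16/7| = |39*7 - 16*17|/(17*7) = 1/119, and |x - 23/10| = |39*10 - 23*17|/(17*10) = 1/170.
Cross-multiplying, 1*119 = 119 < 170 = 1*170, so 1/170 is smaller: the intermediate fraction 23/10 is closer to x than 16/7.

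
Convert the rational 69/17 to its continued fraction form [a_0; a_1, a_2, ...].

Run the Euclidean algorithm on 69 and 17; the successive quotients are the partial quotients a_0, a_1, ... (each step inverts the fractional part left over by the previous one):
  69 = 4*17 + 1, so a_0 = 4.
  17 = 17*1 + 0, so a_1 = 17.
The remainder reaches 0 after 2 divisions, so the expansion has 2 partial quotients, read off in order.

[4; 17]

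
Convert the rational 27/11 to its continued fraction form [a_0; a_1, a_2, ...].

[2; 2, 5]

Run the Euclidean algorithm on 27 and 11; the successive quotients are the partial quotients a_0, a_1, ... (each step inverts the fractional part left over by the previous one):
  27 = 2*11 + 5, so a_0 = 2.
  11 = 2*5 + 1, so a_1 = 2.
  5 = 5*1 + 0, so a_2 = 5.
The remainder reaches 0 after 3 divisions, so the expansion has 3 partial quotients, read off in order.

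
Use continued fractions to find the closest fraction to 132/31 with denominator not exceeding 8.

Expand x = 132/31 as a continued fraction with the Euclidean algorithm:
  132 = 4*31 + 8, so a_0 = 4.
  31 = 3*8 + 7, so a_1 = 3.
  8 = 1*7 + 1, so a_2 = 1.
  7 = 7*1 + 0, so a_3 = 7.
so x = [4; 3, 1, 7].
Convergents (p_i = a_i*p_{i-1} + p_{i-2}, q_i = a_i*q_{i-1} + q_{i-2} with p_{-2}=0, p_{-1}=1, q_{-2}=1, q_{-1}=0), until the denominator exceeds 8:
  i=0: a_0=4, p_0 = 4*1 + 0 = 4, q_0 = 4*0 + 1 = 1.
  i=1: a_1=3, p_1 = 3*4 + 1 = 13, q_1 = 3*1 + 0 = 3.
  i=2: a_2=1, p_2 = 1*13 + 4 = 17, q_2 = 1*3 + 1 = 4.
  i=3: a_3=7, p_3 = 7*17 + 13 = 132, q_3 = 7*4 + 3 = 31.
q_3 = 31 > 8, so the last convergent with denominator <= 8 is p_2/q_2 = 17/4.
The closest fraction with denominator <= 8 is either p_2/q_2 or the intermediate fraction (k*p_2 + p_1)/(k*q_2 + q_1) with the largest k >= 1 whose denominator stays <= 8; these approach x as k grows, and every other convergent or intermediate fraction in range is farther away.
Largest k: floor((8 - q_1)/q_2) = floor((8 - 3)/4) = 1.
That gives (1*17 + 13)/(1*4 + 3) = 30/7.
Compare the errors: |x - 17/4| = |132*4 - 17*31|/(31*4) = 1/124, and |x - 30/7| = |132*7 - 30*31|/(31*7) = 6/217.
Cross-multiplying, 1*217 = 217 < 744 = 6*124, so 1/124 is smaller: the convergent 17/4 is closer to x than 30/7.

17/4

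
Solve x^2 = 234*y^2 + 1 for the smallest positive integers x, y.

(x, y) = (5201, 340)

First expand sqrt(234) as a continued fraction. With x_i = (sqrt(234) + m_i)/d_i and (m_0, d_0) = (0, 1): a_0 = floor(sqrt(234)) = 15, since 15^2 = 225 <= 234 < 256 = 16^2.
Iterate m_{i+1} = d_i*a_i - m_i, d_{i+1} = (234 - m_{i+1}^2)/d_i, a_{i+1} = floor((a_0 + m_{i+1})/d_{i+1}):
  m_1 = 1*15 - 0 = 15, d_1 = (234 - 15^2)/1 = 9/1 = 9, a_1 = floor((15 + 15)/9) = 3.
  m_2 = 9*3 - 15 = 12, d_2 = (234 - 12^2)/9 = 90/9 = 10, a_2 = floor((15 + 12)/10) = 2.
  m_3 = 10*2 - 12 = 8, d_3 = (234 - 8^2)/10 = 170/10 = 17, a_3 = floor((15 + 8)/17) = 1.
  m_4 = 17*1 - 8 = 9, d_4 = (234 - 9^2)/17 = 153/17 = 9, a_4 = floor((15 + 9)/9) = 2.
  m_5 = 9*2 - 9 = 9, d_5 = (234 - 9^2)/9 = 153/9 = 17, a_5 = floor((15 + 9)/17) = 1.
  m_6 = 17*1 - 9 = 8, d_6 = (234 - 8^2)/17 = 170/17 = 10, a_6 = floor((15 + 8)/10) = 2.
  m_7 = 10*2 - 8 = 12, d_7 = (234 - 12^2)/10 = 90/10 = 9, a_7 = floor((15 + 12)/9) = 3.
  m_8 = 9*3 - 12 = 15, d_8 = (234 - 15^2)/9 = 9/9 = 1, a_8 = floor((15 + 15)/1) = 30.
  m_9 = 1*30 - 15 = 15, d_9 = (234 - 15^2)/1 = 9/1 = 9: (m_9, d_9) = (m_1, d_1) = (15, 9), so from here the quotients repeat a_1, ..., a_8; the period length is 8.
So sqrt(234) = [15; (3, 2, 1, 2, 1, 2, 3, 30)] with period length k = 8.
k is even, so the fundamental solution of x^2 - 234y^2 = 1 is (p_{k-1}, q_{k-1}) = (p_7, q_7); compute convergents through index 7.
Convergents (p_i = a_i*p_{i-1} + p_{i-2}, q_i = a_i*q_{i-1} + q_{i-2} with p_{-2}=0, p_{-1}=1, q_{-2}=1, q_{-1}=0):
  i=0: a_0=15, p_0 = 15*1 + 0 = 15, q_0 = 15*0 + 1 = 1.
  i=1: a_1=3, p_1 = 3*15 + 1 = 46, q_1 = 3*1 + 0 = 3.
  i=2: a_2=2, p_2 = 2*46 + 15 = 107, q_2 = 2*3 + 1 = 7.
  i=3: a_3=1, p_3 = 1*107 + 46 = 153, q_3 = 1*7 + 3 = 10.
  i=4: a_4=2, p_4 = 2*153 + 107 = 413, q_4 = 2*10 + 7 = 27.
  i=5: a_5=1, p_5 = 1*413 + 153 = 566, q_5 = 1*27 + 10 = 37.
  i=6: a_6=2, p_6 = 2*566 + 413 = 1545, q_6 = 2*37 + 27 = 101.
  i=7: a_7=3, p_7 = 3*1545 + 566 = 5201, q_7 = 3*101 + 37 = 340.
Check: 5201^2 - 234*340^2 = 27050401 - 27050400 = 1, so (x, y) = (5201, 340) solves the equation, and by the theorem it is the least positive solution.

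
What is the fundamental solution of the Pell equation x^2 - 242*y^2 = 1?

First expand sqrt(242) as a continued fraction. With x_i = (sqrt(242) + m_i)/d_i and (m_0, d_0) = (0, 1): a_0 = floor(sqrt(242)) = 15, since 15^2 = 225 <= 242 < 256 = 16^2.
Iterate m_{i+1} = d_i*a_i - m_i, d_{i+1} = (242 - m_{i+1}^2)/d_i, a_{i+1} = floor((a_0 + m_{i+1})/d_{i+1}):
  m_1 = 1*15 - 0 = 15, d_1 = (242 - 15^2)/1 = 17/1 = 17, a_1 = floor((15 + 15)/17) = 1.
  m_2 = 17*1 - 15 = 2, d_2 = (242 - 2^2)/17 = 238/17 = 14, a_2 = floor((15 + 2)/14) = 1.
  m_3 = 14*1 - 2 = 12, d_3 = (242 - 12^2)/14 = 98/14 = 7, a_3 = floor((15 + 12)/7) = 3.
  m_4 = 7*3 - 12 = 9, d_4 = (242 - 9^2)/7 = 161/7 = 23, a_4 = floor((15 + 9)/23) = 1.
  m_5 = 23*1 - 9 = 14, d_5 = (242 - 14^2)/23 = 46/23 = 2, a_5 = floor((15 + 14)/2) = 14.
  m_6 = 2*14 - 14 = 14, d_6 = (242 - 14^2)/2 = 46/2 = 23, a_6 = floor((15 + 14)/23) = 1.
  m_7 = 23*1 - 14 = 9, d_7 = (242 - 9^2)/23 = 161/23 = 7, a_7 = floor((15 + 9)/7) = 3.
  m_8 = 7*3 - 9 = 12, d_8 = (242 - 12^2)/7 = 98/7 = 14, a_8 = floor((15 + 12)/14) = 1.
  m_9 = 14*1 - 12 = 2, d_9 = (242 - 2^2)/14 = 238/14 = 17, a_9 = floor((15 + 2)/17) = 1.
  m_10 = 17*1 - 2 = 15, d_10 = (242 - 15^2)/17 = 17/17 = 1, a_10 = floor((15 + 15)/1) = 30.
  m_11 = 1*30 - 15 = 15, d_11 = (242 - 15^2)/1 = 17/1 = 17: (m_11, d_11) = (m_1, d_1) = (15, 17), so from here the quotients repeat a_1, ..., a_10; the period length is 10.
So sqrt(242) = [15; (1, 1, 3, 1, 14, 1, 3, 1, 1, 30)] with period length k = 10.
k is even, so the fundamental solution of x^2 - 242y^2 = 1 is (p_{k-1}, q_{k-1}) = (p_9, q_9); compute convergents through index 9.
Convergents (p_i = a_i*p_{i-1} + p_{i-2}, q_i = a_i*q_{i-1} + q_{i-2} with p_{-2}=0, p_{-1}=1, q_{-2}=1, q_{-1}=0):
  i=0: a_0=15, p_0 = 15*1 + 0 = 15, q_0 = 15*0 + 1 = 1.
  i=1: a_1=1, p_1 = 1*15 + 1 = 16, q_1 = 1*1 + 0 = 1.
  i=2: a_2=1, p_2 = 1*16 + 15 = 31, q_2 = 1*1 + 1 = 2.
  i=3: a_3=3, p_3 = 3*31 + 16 = 109, q_3 = 3*2 + 1 = 7.
  i=4: a_4=1, p_4 = 1*109 + 31 = 140, q_4 = 1*7 + 2 = 9.
  i=5: a_5=14, p_5 = 14*140 + 109 = 2069, q_5 = 14*9 + 7 = 133.
  i=6: a_6=1, p_6 = 1*2069 + 140 = 2209, q_6 = 1*133 + 9 = 142.
  i=7: a_7=3, p_7 = 3*2209 + 2069 = 8696, q_7 = 3*142 + 133 = 559.
  i=8: a_8=1, p_8 = 1*8696 + 2209 = 10905, q_8 = 1*559 + 142 = 701.
  i=9: a_9=1, p_9 = 1*10905 + 8696 = 19601, q_9 = 1*701 + 559 = 1260.
Check: 19601^2 - 242*1260^2 = 384199201 - 384199200 = 1, so (x, y) = (19601, 1260) solves the equation, and by the theorem it is the least positive solution.

(x, y) = (19601, 1260)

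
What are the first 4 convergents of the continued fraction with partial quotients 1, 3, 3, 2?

1/1, 4/3, 13/10, 30/23

Using the convergent recurrence p_i = a_i*p_{i-1} + p_{i-2}, q_i = a_i*q_{i-1} + q_{i-2} with p_{-2}=0, p_{-1}=1, q_{-2}=1, q_{-1}=0:
  i=0: a_0=1, p_0 = 1*1 + 0 = 1, q_0 = 1*0 + 1 = 1.
  i=1: a_1=3, p_1 = 3*1 + 1 = 4, q_1 = 3*1 + 0 = 3.
  i=2: a_2=3, p_2 = 3*4 + 1 = 13, q_2 = 3*3 + 1 = 10.
  i=3: a_3=2, p_3 = 2*13 + 4 = 30, q_3 = 2*10 + 3 = 23.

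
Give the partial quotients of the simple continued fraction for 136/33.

[4; 8, 4]

Run the Euclidean algorithm on 136 and 33; the successive quotients are the partial quotients a_0, a_1, ... (each step inverts the fractional part left over by the previous one):
  136 = 4*33 + 4, so a_0 = 4.
  33 = 8*4 + 1, so a_1 = 8.
  4 = 4*1 + 0, so a_2 = 4.
The remainder reaches 0 after 3 divisions, so the expansion has 3 partial quotients, read off in order.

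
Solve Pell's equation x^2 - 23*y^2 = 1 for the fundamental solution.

First expand sqrt(23) as a continued fraction. With x_i = (sqrt(23) + m_i)/d_i and (m_0, d_0) = (0, 1): a_0 = floor(sqrt(23)) = 4, since 4^2 = 16 <= 23 < 25 = 5^2.
Iterate m_{i+1} = d_i*a_i - m_i, d_{i+1} = (23 - m_{i+1}^2)/d_i, a_{i+1} = floor((a_0 + m_{i+1})/d_{i+1}):
  m_1 = 1*4 - 0 = 4, d_1 = (23 - 4^2)/1 = 7/1 = 7, a_1 = floor((4 + 4)/7) = 1.
  m_2 = 7*1 - 4 = 3, d_2 = (23 - 3^2)/7 = 14/7 = 2, a_2 = floor((4 + 3)/2) = 3.
  m_3 = 2*3 - 3 = 3, d_3 = (23 - 3^2)/2 = 14/2 = 7, a_3 = floor((4 + 3)/7) = 1.
  m_4 = 7*1 - 3 = 4, d_4 = (23 - 4^2)/7 = 7/7 = 1, a_4 = floor((4 + 4)/1) = 8.
  m_5 = 1*8 - 4 = 4, d_5 = (23 - 4^2)/1 = 7/1 = 7: (m_5, d_5) = (m_1, d_1) = (4, 7), so from here the quotients repeat a_1, ..., a_4; the period length is 4.
So sqrt(23) = [4; (1, 3, 1, 8)] with period length k = 4.
k is even, so the fundamental solution of x^2 - 23y^2 = 1 is (p_{k-1}, q_{k-1}) = (p_3, q_3); compute convergents through index 3.
Convergents (p_i = a_i*p_{i-1} + p_{i-2}, q_i = a_i*q_{i-1} + q_{i-2} with p_{-2}=0, p_{-1}=1, q_{-2}=1, q_{-1}=0):
  i=0: a_0=4, p_0 = 4*1 + 0 = 4, q_0 = 4*0 + 1 = 1.
  i=1: a_1=1, p_1 = 1*4 + 1 = 5, q_1 = 1*1 + 0 = 1.
  i=2: a_2=3, p_2 = 3*5 + 4 = 19, q_2 = 3*1 + 1 = 4.
  i=3: a_3=1, p_3 = 1*19 + 5 = 24, q_3 = 1*4 + 1 = 5.
Check: 24^2 - 23*5^2 = 576 - 575 = 1, so (x, y) = (24, 5) solves the equation, and by the theorem it is the least positive solution.

(x, y) = (24, 5)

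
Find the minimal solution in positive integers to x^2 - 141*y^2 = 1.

(x, y) = (95, 8)

First expand sqrt(141) as a continued fraction. With x_i = (sqrt(141) + m_i)/d_i and (m_0, d_0) = (0, 1): a_0 = floor(sqrt(141)) = 11, since 11^2 = 121 <= 141 < 144 = 12^2.
Iterate m_{i+1} = d_i*a_i - m_i, d_{i+1} = (141 - m_{i+1}^2)/d_i, a_{i+1} = floor((a_0 + m_{i+1})/d_{i+1}):
  m_1 = 1*11 - 0 = 11, d_1 = (141 - 11^2)/1 = 20/1 = 20, a_1 = floor((11 + 11)/20) = 1.
  m_2 = 20*1 - 11 = 9, d_2 = (141 - 9^2)/20 = 60/20 = 3, a_2 = floor((11 + 9)/3) = 6.
  m_3 = 3*6 - 9 = 9, d_3 = (141 - 9^2)/3 = 60/3 = 20, a_3 = floor((11 + 9)/20) = 1.
  m_4 = 20*1 - 9 = 11, d_4 = (141 - 11^2)/20 = 20/20 = 1, a_4 = floor((11 + 11)/1) = 22.
  m_5 = 1*22 - 11 = 11, d_5 = (141 - 11^2)/1 = 20/1 = 20: (m_5, d_5) = (m_1, d_1) = (11, 20), so from here the quotients repeat a_1, ..., a_4; the period length is 4.
So sqrt(141) = [11; (1, 6, 1, 22)] with period length k = 4.
k is even, so the fundamental solution of x^2 - 141y^2 = 1 is (p_{k-1}, q_{k-1}) = (p_3, q_3); compute convergents through index 3.
Convergents (p_i = a_i*p_{i-1} + p_{i-2}, q_i = a_i*q_{i-1} + q_{i-2} with p_{-2}=0, p_{-1}=1, q_{-2}=1, q_{-1}=0):
  i=0: a_0=11, p_0 = 11*1 + 0 = 11, q_0 = 11*0 + 1 = 1.
  i=1: a_1=1, p_1 = 1*11 + 1 = 12, q_1 = 1*1 + 0 = 1.
  i=2: a_2=6, p_2 = 6*12 + 11 = 83, q_2 = 6*1 + 1 = 7.
  i=3: a_3=1, p_3 = 1*83 + 12 = 95, q_3 = 1*7 + 1 = 8.
Check: 95^2 - 141*8^2 = 9025 - 9024 = 1, so (x, y) = (95, 8) solves the equation, and by the theorem it is the least positive solution.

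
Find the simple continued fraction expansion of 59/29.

[2; 29]

Run the Euclidean algorithm on 59 and 29; the successive quotients are the partial quotients a_0, a_1, ... (each step inverts the fractional part left over by the previous one):
  59 = 2*29 + 1, so a_0 = 2.
  29 = 29*1 + 0, so a_1 = 29.
The remainder reaches 0 after 2 divisions, so the expansion has 2 partial quotients, read off in order.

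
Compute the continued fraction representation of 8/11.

Run the Euclidean algorithm on 8 and 11; the successive quotients are the partial quotients a_0, a_1, ... (each step inverts the fractional part left over by the previous one):
  8 = 0*11 + 8, so a_0 = 0.
  11 = 1*8 + 3, so a_1 = 1.
  8 = 2*3 + 2, so a_2 = 2.
  3 = 1*2 + 1, so a_3 = 1.
  2 = 2*1 + 0, so a_4 = 2.
The remainder reaches 0 after 5 divisions, so the expansion has 5 partial quotients, read off in order.

[0; 1, 2, 1, 2]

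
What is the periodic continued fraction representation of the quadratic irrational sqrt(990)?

Write x_i = (sqrt(990) + m_i)/d_i with (m_0, d_0) = (0, 1). a_0 = floor(sqrt(990)) = 31, since 31^2 = 961 <= 990 < 1024 = 32^2.
Iterate m_{i+1} = d_i*a_i - m_i, d_{i+1} = (990 - m_{i+1}^2)/d_i, a_{i+1} = floor((a_0 + m_{i+1})/d_{i+1}):
  m_1 = 1*31 - 0 = 31, d_1 = (990 - 31^2)/1 = 29/1 = 29, a_1 = floor((31 + 31)/29) = 2.
  m_2 = 29*2 - 31 = 27, d_2 = (990 - 27^2)/29 = 261/29 = 9, a_2 = floor((31 + 27)/9) = 6.
  m_3 = 9*6 - 27 = 27, d_3 = (990 - 27^2)/9 = 261/9 = 29, a_3 = floor((31 + 27)/29) = 2.
  m_4 = 29*2 - 27 = 31, d_4 = (990 - 31^2)/29 = 29/29 = 1, a_4 = floor((31 + 31)/1) = 62.
  m_5 = 1*62 - 31 = 31, d_5 = (990 - 31^2)/1 = 29/1 = 29: (m_5, d_5) = (m_1, d_1) = (31, 29), so from here the quotients repeat a_1, ..., a_4; the period length is 4.
Hence the expansion of sqrt(990) is a_0 = 31 followed by the repeating block 2, 6, 2, 62 (period 4).

[31; (2, 6, 2, 62)]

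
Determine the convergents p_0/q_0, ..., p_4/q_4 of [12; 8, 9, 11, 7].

Using the convergent recurrence p_i = a_i*p_{i-1} + p_{i-2}, q_i = a_i*q_{i-1} + q_{i-2} with p_{-2}=0, p_{-1}=1, q_{-2}=1, q_{-1}=0:
  i=0: a_0=12, p_0 = 12*1 + 0 = 12, q_0 = 12*0 + 1 = 1.
  i=1: a_1=8, p_1 = 8*12 + 1 = 97, q_1 = 8*1 + 0 = 8.
  i=2: a_2=9, p_2 = 9*97 + 12 = 885, q_2 = 9*8 + 1 = 73.
  i=3: a_3=11, p_3 = 11*885 + 97 = 9832, q_3 = 11*73 + 8 = 811.
  i=4: a_4=7, p_4 = 7*9832 + 885 = 69709, q_4 = 7*811 + 73 = 5750.

12/1, 97/8, 885/73, 9832/811, 69709/5750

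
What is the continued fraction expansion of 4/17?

Run the Euclidean algorithm on 4 and 17; the successive quotients are the partial quotients a_0, a_1, ... (each step inverts the fractional part left over by the previous one):
  4 = 0*17 + 4, so a_0 = 0.
  17 = 4*4 + 1, so a_1 = 4.
  4 = 4*1 + 0, so a_2 = 4.
The remainder reaches 0 after 3 divisions, so the expansion has 3 partial quotients, read off in order.

[0; 4, 4]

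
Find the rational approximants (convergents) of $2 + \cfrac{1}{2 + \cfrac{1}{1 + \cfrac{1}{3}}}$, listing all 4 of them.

Using the convergent recurrence p_i = a_i*p_{i-1} + p_{i-2}, q_i = a_i*q_{i-1} + q_{i-2} with p_{-2}=0, p_{-1}=1, q_{-2}=1, q_{-1}=0:
  i=0: a_0=2, p_0 = 2*1 + 0 = 2, q_0 = 2*0 + 1 = 1.
  i=1: a_1=2, p_1 = 2*2 + 1 = 5, q_1 = 2*1 + 0 = 2.
  i=2: a_2=1, p_2 = 1*5 + 2 = 7, q_2 = 1*2 + 1 = 3.
  i=3: a_3=3, p_3 = 3*7 + 5 = 26, q_3 = 3*3 + 2 = 11.

2/1, 5/2, 7/3, 26/11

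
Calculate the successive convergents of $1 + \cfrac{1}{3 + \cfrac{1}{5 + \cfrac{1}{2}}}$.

1/1, 4/3, 21/16, 46/35

Using the convergent recurrence p_i = a_i*p_{i-1} + p_{i-2}, q_i = a_i*q_{i-1} + q_{i-2} with p_{-2}=0, p_{-1}=1, q_{-2}=1, q_{-1}=0:
  i=0: a_0=1, p_0 = 1*1 + 0 = 1, q_0 = 1*0 + 1 = 1.
  i=1: a_1=3, p_1 = 3*1 + 1 = 4, q_1 = 3*1 + 0 = 3.
  i=2: a_2=5, p_2 = 5*4 + 1 = 21, q_2 = 5*3 + 1 = 16.
  i=3: a_3=2, p_3 = 2*21 + 4 = 46, q_3 = 2*16 + 3 = 35.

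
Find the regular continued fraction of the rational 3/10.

[0; 3, 3]

Run the Euclidean algorithm on 3 and 10; the successive quotients are the partial quotients a_0, a_1, ... (each step inverts the fractional part left over by the previous one):
  3 = 0*10 + 3, so a_0 = 0.
  10 = 3*3 + 1, so a_1 = 3.
  3 = 3*1 + 0, so a_2 = 3.
The remainder reaches 0 after 3 divisions, so the expansion has 3 partial quotients, read off in order.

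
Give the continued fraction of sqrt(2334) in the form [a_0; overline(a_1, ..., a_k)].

Write x_i = (sqrt(2334) + m_i)/d_i with (m_0, d_0) = (0, 1). a_0 = floor(sqrt(2334)) = 48, since 48^2 = 2304 <= 2334 < 2401 = 49^2.
Iterate m_{i+1} = d_i*a_i - m_i, d_{i+1} = (2334 - m_{i+1}^2)/d_i, a_{i+1} = floor((a_0 + m_{i+1})/d_{i+1}):
  m_1 = 1*48 - 0 = 48, d_1 = (2334 - 48^2)/1 = 30/1 = 30, a_1 = floor((48 + 48)/30) = 3.
  m_2 = 30*3 - 48 = 42, d_2 = (2334 - 42^2)/30 = 570/30 = 19, a_2 = floor((48 + 42)/19) = 4.
  m_3 = 19*4 - 42 = 34, d_3 = (2334 - 34^2)/19 = 1178/19 = 62, a_3 = floor((48 + 34)/62) = 1.
  m_4 = 62*1 - 34 = 28, d_4 = (2334 - 28^2)/62 = 1550/62 = 25, a_4 = floor((48 + 28)/25) = 3.
  m_5 = 25*3 - 28 = 47, d_5 = (2334 - 47^2)/25 = 125/25 = 5, a_5 = floor((48 + 47)/5) = 19.
  m_6 = 5*19 - 47 = 48, d_6 = (2334 - 48^2)/5 = 30/5 = 6, a_6 = floor((48 + 48)/6) = 16.
  m_7 = 6*16 - 48 = 48, d_7 = (2334 - 48^2)/6 = 30/6 = 5, a_7 = floor((48 + 48)/5) = 19.
  m_8 = 5*19 - 48 = 47, d_8 = (2334 - 47^2)/5 = 125/5 = 25, a_8 = floor((48 + 47)/25) = 3.
  m_9 = 25*3 - 47 = 28, d_9 = (2334 - 28^2)/25 = 1550/25 = 62, a_9 = floor((48 + 28)/62) = 1.
  m_10 = 62*1 - 28 = 34, d_10 = (2334 - 34^2)/62 = 1178/62 = 19, a_10 = floor((48 + 34)/19) = 4.
  m_11 = 19*4 - 34 = 42, d_11 = (2334 - 42^2)/19 = 570/19 = 30, a_11 = floor((48 + 42)/30) = 3.
  m_12 = 30*3 - 42 = 48, d_12 = (2334 - 48^2)/30 = 30/30 = 1, a_12 = floor((48 + 48)/1) = 96.
  m_13 = 1*96 - 48 = 48, d_13 = (2334 - 48^2)/1 = 30/1 = 30: (m_13, d_13) = (m_1, d_1) = (48, 30), so from here the quotients repeat a_1, ..., a_12; the period length is 12.
Hence the expansion of sqrt(2334) is a_0 = 48 followed by the repeating block 3, 4, 1, 3, 19, 16, 19, 3, 1, 4, 3, 96 (period 12).

[48; overline(3, 4, 1, 3, 19, 16, 19, 3, 1, 4, 3, 96)]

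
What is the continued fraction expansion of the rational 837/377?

Run the Euclidean algorithm on 837 and 377; the successive quotients are the partial quotients a_0, a_1, ... (each step inverts the fractional part left over by the previous one):
  837 = 2*377 + 83, so a_0 = 2.
  377 = 4*83 + 45, so a_1 = 4.
  83 = 1*45 + 38, so a_2 = 1.
  45 = 1*38 + 7, so a_3 = 1.
  38 = 5*7 + 3, so a_4 = 5.
  7 = 2*3 + 1, so a_5 = 2.
  3 = 3*1 + 0, so a_6 = 3.
The remainder reaches 0 after 7 divisions, so the expansion has 7 partial quotients, read off in order.

[2; 4, 1, 1, 5, 2, 3]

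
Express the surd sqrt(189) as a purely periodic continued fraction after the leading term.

Write x_i = (sqrt(189) + m_i)/d_i with (m_0, d_0) = (0, 1). a_0 = floor(sqrt(189)) = 13, since 13^2 = 169 <= 189 < 196 = 14^2.
Iterate m_{i+1} = d_i*a_i - m_i, d_{i+1} = (189 - m_{i+1}^2)/d_i, a_{i+1} = floor((a_0 + m_{i+1})/d_{i+1}):
  m_1 = 1*13 - 0 = 13, d_1 = (189 - 13^2)/1 = 20/1 = 20, a_1 = floor((13 + 13)/20) = 1.
  m_2 = 20*1 - 13 = 7, d_2 = (189 - 7^2)/20 = 140/20 = 7, a_2 = floor((13 + 7)/7) = 2.
  m_3 = 7*2 - 7 = 7, d_3 = (189 - 7^2)/7 = 140/7 = 20, a_3 = floor((13 + 7)/20) = 1.
  m_4 = 20*1 - 7 = 13, d_4 = (189 - 13^2)/20 = 20/20 = 1, a_4 = floor((13 + 13)/1) = 26.
  m_5 = 1*26 - 13 = 13, d_5 = (189 - 13^2)/1 = 20/1 = 20: (m_5, d_5) = (m_1, d_1) = (13, 20), so from here the quotients repeat a_1, ..., a_4; the period length is 4.
Hence the expansion of sqrt(189) is a_0 = 13 followed by the repeating block 1, 2, 1, 26 (period 4).

[13; (1, 2, 1, 26)]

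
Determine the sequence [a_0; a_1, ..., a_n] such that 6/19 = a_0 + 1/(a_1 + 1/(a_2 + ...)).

[0; 3, 6]

Run the Euclidean algorithm on 6 and 19; the successive quotients are the partial quotients a_0, a_1, ... (each step inverts the fractional part left over by the previous one):
  6 = 0*19 + 6, so a_0 = 0.
  19 = 3*6 + 1, so a_1 = 3.
  6 = 6*1 + 0, so a_2 = 6.
The remainder reaches 0 after 3 divisions, so the expansion has 3 partial quotients, read off in order.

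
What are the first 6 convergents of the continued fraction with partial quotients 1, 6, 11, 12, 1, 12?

Using the convergent recurrence p_i = a_i*p_{i-1} + p_{i-2}, q_i = a_i*q_{i-1} + q_{i-2} with p_{-2}=0, p_{-1}=1, q_{-2}=1, q_{-1}=0:
  i=0: a_0=1, p_0 = 1*1 + 0 = 1, q_0 = 1*0 + 1 = 1.
  i=1: a_1=6, p_1 = 6*1 + 1 = 7, q_1 = 6*1 + 0 = 6.
  i=2: a_2=11, p_2 = 11*7 + 1 = 78, q_2 = 11*6 + 1 = 67.
  i=3: a_3=12, p_3 = 12*78 + 7 = 943, q_3 = 12*67 + 6 = 810.
  i=4: a_4=1, p_4 = 1*943 + 78 = 1021, q_4 = 1*810 + 67 = 877.
  i=5: a_5=12, p_5 = 12*1021 + 943 = 13195, q_5 = 12*877 + 810 = 11334.

1/1, 7/6, 78/67, 943/810, 1021/877, 13195/11334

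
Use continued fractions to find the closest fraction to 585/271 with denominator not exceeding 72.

Expand x = 585/271 as a continued fraction with the Euclidean algorithm:
  585 = 2*271 + 43, so a_0 = 2.
  271 = 6*43 + 13, so a_1 = 6.
  43 = 3*13 + 4, so a_2 = 3.
  13 = 3*4 + 1, so a_3 = 3.
  4 = 4*1 + 0, so a_4 = 4.
so x = [2; 6, 3, 3, 4].
Convergents (p_i = a_i*p_{i-1} + p_{i-2}, q_i = a_i*q_{i-1} + q_{i-2} with p_{-2}=0, p_{-1}=1, q_{-2}=1, q_{-1}=0), until the denominator exceeds 72:
  i=0: a_0=2, p_0 = 2*1 + 0 = 2, q_0 = 2*0 + 1 = 1.
  i=1: a_1=6, p_1 = 6*2 + 1 = 13, q_1 = 6*1 + 0 = 6.
  i=2: a_2=3, p_2 = 3*13 + 2 = 41, q_2 = 3*6 + 1 = 19.
  i=3: a_3=3, p_3 = 3*41 + 13 = 136, q_3 = 3*19 + 6 = 63.
  i=4: a_4=4, p_4 = 4*136 + 41 = 585, q_4 = 4*63 + 19 = 271.
q_4 = 271 > 72, so the last convergent with denominator <= 72 is p_3/q_3 = 136/63.
The closest fraction with denominator <= 72 is either p_3/q_3 or the intermediate fraction (k*p_3 + p_2)/(k*q_3 + q_2) with the largest k >= 1 whose denominator stays <= 72; these approach x as k grows, and every other convergent or intermediate fraction in range is farther away.
Largest k: floor((72 - q_2)/q_3) = floor((72 - 19)/63) = 0.
Since k = 0, no intermediate fraction beyond p_3/q_3 has denominator <= 72, so the convergent 136/63 is the closest (its error is |585*63 - 136*271|/(271*63) = 1/17073).

136/63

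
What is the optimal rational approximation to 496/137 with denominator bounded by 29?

Expand x = 496/137 as a continued fraction with the Euclidean algorithm:
  496 = 3*137 + 85, so a_0 = 3.
  137 = 1*85 + 52, so a_1 = 1.
  85 = 1*52 + 33, so a_2 = 1.
  52 = 1*33 + 19, so a_3 = 1.
  33 = 1*19 + 14, so a_4 = 1.
  19 = 1*14 + 5, so a_5 = 1.
  14 = 2*5 + 4, so a_6 = 2.
  5 = 1*4 + 1, so a_7 = 1.
  4 = 4*1 + 0, so a_8 = 4.
so x = [3; 1, 1, 1, 1, 1, 2, 1, 4].
Convergents (p_i = a_i*p_{i-1} + p_{i-2}, q_i = a_i*q_{i-1} + q_{i-2} with p_{-2}=0, p_{-1}=1, q_{-2}=1, q_{-1}=0), until the denominator exceeds 29:
  i=0: a_0=3, p_0 = 3*1 + 0 = 3, q_0 = 3*0 + 1 = 1.
  i=1: a_1=1, p_1 = 1*3 + 1 = 4, q_1 = 1*1 + 0 = 1.
  i=2: a_2=1, p_2 = 1*4 + 3 = 7, q_2 = 1*1 + 1 = 2.
  i=3: a_3=1, p_3 = 1*7 + 4 = 11, q_3 = 1*2 + 1 = 3.
  i=4: a_4=1, p_4 = 1*11 + 7 = 18, q_4 = 1*3 + 2 = 5.
  i=5: a_5=1, p_5 = 1*18 + 11 = 29, q_5 = 1*5 + 3 = 8.
  i=6: a_6=2, p_6 = 2*29 + 18 = 76, q_6 = 2*8 + 5 = 21.
  i=7: a_7=1, p_7 = 1*76 + 29 = 105, q_7 = 1*21 + 8 = 29.
  i=8: a_8=4, p_8 = 4*105 + 76 = 496, q_8 = 4*29 + 21 = 137.
q_8 = 137 > 29, so the last convergent with denominator <= 29 is p_7/q_7 = 105/29.
The closest fraction with denominator <= 29 is either p_7/q_7 or the intermediate fraction (k*p_7 + p_6)/(k*q_7 + q_6) with the largest k >= 1 whose denominator stays <= 29; these approach x as k grows, and every other convergent or intermediate fraction in range is farther away.
Largest k: floor((29 - q_6)/q_7) = floor((29 - 21)/29) = 0.
Since k = 0, no intermediate fraction beyond p_7/q_7 has denominator <= 29, so the convergent 105/29 is the closest (its error is |496*29 - 105*137|/(137*29) = 1/3973).

105/29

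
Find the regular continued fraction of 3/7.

Run the Euclidean algorithm on 3 and 7; the successive quotients are the partial quotients a_0, a_1, ... (each step inverts the fractional part left over by the previous one):
  3 = 0*7 + 3, so a_0 = 0.
  7 = 2*3 + 1, so a_1 = 2.
  3 = 3*1 + 0, so a_2 = 3.
The remainder reaches 0 after 3 divisions, so the expansion has 3 partial quotients, read off in order.

[0; 2, 3]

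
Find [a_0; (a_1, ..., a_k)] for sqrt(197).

[14; (28)]

Write x_i = (sqrt(197) + m_i)/d_i with (m_0, d_0) = (0, 1). a_0 = floor(sqrt(197)) = 14, since 14^2 = 196 <= 197 < 225 = 15^2.
Iterate m_{i+1} = d_i*a_i - m_i, d_{i+1} = (197 - m_{i+1}^2)/d_i, a_{i+1} = floor((a_0 + m_{i+1})/d_{i+1}):
  m_1 = 1*14 - 0 = 14, d_1 = (197 - 14^2)/1 = 1/1 = 1, a_1 = floor((14 + 14)/1) = 28.
  m_2 = 1*28 - 14 = 14, d_2 = (197 - 14^2)/1 = 1/1 = 1: (m_2, d_2) = (m_1, d_1) = (14, 1), so from here the quotient a_1 repeats; the period length is 1.
Hence the expansion of sqrt(197) is a_0 = 14 followed by the repeating block 28 (period 1).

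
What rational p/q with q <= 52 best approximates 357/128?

Expand x = 357/128 as a continued fraction with the Euclidean algorithm:
  357 = 2*128 + 101, so a_0 = 2.
  128 = 1*101 + 27, so a_1 = 1.
  101 = 3*27 + 20, so a_2 = 3.
  27 = 1*20 + 7, so a_3 = 1.
  20 = 2*7 + 6, so a_4 = 2.
  7 = 1*6 + 1, so a_5 = 1.
  6 = 6*1 + 0, so a_6 = 6.
so x = [2; 1, 3, 1, 2, 1, 6].
Convergents (p_i = a_i*p_{i-1} + p_{i-2}, q_i = a_i*q_{i-1} + q_{i-2} with p_{-2}=0, p_{-1}=1, q_{-2}=1, q_{-1}=0), until the denominator exceeds 52:
  i=0: a_0=2, p_0 = 2*1 + 0 = 2, q_0 = 2*0 + 1 = 1.
  i=1: a_1=1, p_1 = 1*2 + 1 = 3, q_1 = 1*1 + 0 = 1.
  i=2: a_2=3, p_2 = 3*3 + 2 = 11, q_2 = 3*1 + 1 = 4.
  i=3: a_3=1, p_3 = 1*11 + 3 = 14, q_3 = 1*4 + 1 = 5.
  i=4: a_4=2, p_4 = 2*14 + 11 = 39, q_4 = 2*5 + 4 = 14.
  i=5: a_5=1, p_5 = 1*39 + 14 = 53, q_5 = 1*14 + 5 = 19.
  i=6: a_6=6, p_6 = 6*53 + 39 = 357, q_6 = 6*19 + 14 = 128.
q_6 = 128 > 52, so the last convergent with denominator <= 52 is p_5/q_5 = 53/19.
The closest fraction with denominator <= 52 is either p_5/q_5 or the intermediate fraction (k*p_5 + p_4)/(k*q_5 + q_4) with the largest k >= 1 whose denominator stays <= 52; these approach x as k grows, and every other convergent or intermediate fraction in range is farther away.
Largest k: floor((52 - q_4)/q_5) = floor((52 - 14)/19) = 2.
That gives (2*53 + 39)/(2*19 + 14) = 145/52.
Compare the errors: |x - 53/19| = |357*19 - 53*128|/(128*19) = 1/2432, and |x - 145/52| = |357*52 - 145*128|/(128*52) = 4/6656.
Cross-multiplying, 1*6656 = 6656 < 9728 = 4*2432, so 1/2432 is smaller: the convergent 53/19 is closer to x than 145/52.

53/19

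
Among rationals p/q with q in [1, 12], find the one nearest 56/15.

41/11

Expand x = 56/15 as a continued fraction with the Euclidean algorithm:
  56 = 3*15 + 11, so a_0 = 3.
  15 = 1*11 + 4, so a_1 = 1.
  11 = 2*4 + 3, so a_2 = 2.
  4 = 1*3 + 1, so a_3 = 1.
  3 = 3*1 + 0, so a_4 = 3.
so x = [3; 1, 2, 1, 3].
Convergents (p_i = a_i*p_{i-1} + p_{i-2}, q_i = a_i*q_{i-1} + q_{i-2} with p_{-2}=0, p_{-1}=1, q_{-2}=1, q_{-1}=0), until the denominator exceeds 12:
  i=0: a_0=3, p_0 = 3*1 + 0 = 3, q_0 = 3*0 + 1 = 1.
  i=1: a_1=1, p_1 = 1*3 + 1 = 4, q_1 = 1*1 + 0 = 1.
  i=2: a_2=2, p_2 = 2*4 + 3 = 11, q_2 = 2*1 + 1 = 3.
  i=3: a_3=1, p_3 = 1*11 + 4 = 15, q_3 = 1*3 + 1 = 4.
  i=4: a_4=3, p_4 = 3*15 + 11 = 56, q_4 = 3*4 + 3 = 15.
q_4 = 15 > 12, so the last convergent with denominator <= 12 is p_3/q_3 = 15/4.
The closest fraction with denominator <= 12 is either p_3/q_3 or the intermediate fraction (k*p_3 + p_2)/(k*q_3 + q_2) with the largest k >= 1 whose denominator stays <= 12; these approach x as k grows, and every other convergent or intermediate fraction in range is farther away.
Largest k: floor((12 - q_2)/q_3) = floor((12 - 3)/4) = 2.
That gives (2*15 + 11)/(2*4 + 3) = 41/11.
Compare the errors: |x - 15/4| = |56*4 - 15*15|/(15*4) = 1/60, and |x - 41/11| = |56*11 - 41*15|/(15*11) = 1/165.
Cross-multiplying, 1*60 = 60 < 165 = 1*165, so 1/165 is smaller: the intermediate fraction 41/11 is closer to x than 15/4.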